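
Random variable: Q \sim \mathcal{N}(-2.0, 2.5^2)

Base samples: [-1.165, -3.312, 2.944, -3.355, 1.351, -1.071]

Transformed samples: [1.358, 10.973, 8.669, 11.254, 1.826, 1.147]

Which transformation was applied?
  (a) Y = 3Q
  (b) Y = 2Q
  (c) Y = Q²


Checking option (c) Y = Q²:
  Q = -1.165 -> Y = 1.358 ✓
  Q = -3.312 -> Y = 10.973 ✓
  Q = 2.944 -> Y = 8.669 ✓
All samples match this transformation.

(c) Q²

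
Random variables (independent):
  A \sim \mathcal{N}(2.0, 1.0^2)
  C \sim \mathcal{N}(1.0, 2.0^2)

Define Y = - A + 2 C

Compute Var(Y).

For independent RVs: Var(aX + bY) = a²Var(X) + b²Var(Y)
Var(A) = 1
Var(C) = 4
Var(Y) = (-1)²*1 + 2²*4
= 1*1 + 4*4 = 17

17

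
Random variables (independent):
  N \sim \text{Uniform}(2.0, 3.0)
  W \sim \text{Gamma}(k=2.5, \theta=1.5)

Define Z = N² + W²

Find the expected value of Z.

E[Z] = E[N²] + E[W²]
E[N²] = Var(N) + E[N]² = 0.083333333 + 6.25 = 6.3333333
E[W²] = Var(W) + E[W]² = 5.625 + 14.0625 = 19.6875
E[Z] = 6.3333333 + 19.6875 = 26.020833

26.020833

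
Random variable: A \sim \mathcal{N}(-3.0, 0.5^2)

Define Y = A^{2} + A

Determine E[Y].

E[Y] = 1*E[A²] + 1*E[A]
E[A] = -3
E[A²] = Var(A) + (E[A])² = 0.25 + 9 = 9.25
E[Y] = 1*9.25 + 1*(-3) = 6.25

6.25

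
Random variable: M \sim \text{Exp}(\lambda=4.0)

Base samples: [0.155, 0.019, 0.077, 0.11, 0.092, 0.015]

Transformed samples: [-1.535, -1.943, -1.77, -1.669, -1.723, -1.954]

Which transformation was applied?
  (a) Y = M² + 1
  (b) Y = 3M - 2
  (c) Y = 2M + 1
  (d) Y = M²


Checking option (b) Y = 3M - 2:
  M = 0.155 -> Y = -1.535 ✓
  M = 0.019 -> Y = -1.943 ✓
  M = 0.077 -> Y = -1.77 ✓
All samples match this transformation.

(b) 3M - 2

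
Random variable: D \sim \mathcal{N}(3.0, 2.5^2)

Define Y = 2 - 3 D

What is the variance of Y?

For Y = aD + b: Var(Y) = a² * Var(D)
Var(D) = 2.5^2 = 6.25
Var(Y) = (-3)² * 6.25 = 9 * 6.25 = 56.25

56.25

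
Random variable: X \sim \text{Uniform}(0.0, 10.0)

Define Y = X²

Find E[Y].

Using E[X²] = Var(X) + (E[X])²:
E[X] = 5
Var(X) = (10 - 0)^2/12 = 8.3333333
E[X²] = 8.3333333 + 5² = 8.3333333 + 25 = 33.333333

33.333333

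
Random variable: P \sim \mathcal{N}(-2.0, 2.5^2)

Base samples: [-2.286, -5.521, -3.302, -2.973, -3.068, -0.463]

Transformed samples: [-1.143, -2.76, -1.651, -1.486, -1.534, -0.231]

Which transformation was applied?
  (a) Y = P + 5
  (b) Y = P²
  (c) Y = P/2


Checking option (c) Y = P/2:
  P = -2.286 -> Y = -1.143 ✓
  P = -5.521 -> Y = -2.76 ✓
  P = -3.302 -> Y = -1.651 ✓
All samples match this transformation.

(c) P/2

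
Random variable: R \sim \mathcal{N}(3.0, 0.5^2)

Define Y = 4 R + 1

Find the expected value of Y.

For Y = 4R + 1:
E[Y] = 4 * E[R] + 1
E[R] = 3.0 = 3
E[Y] = 4 * 3 + 1 = 13

13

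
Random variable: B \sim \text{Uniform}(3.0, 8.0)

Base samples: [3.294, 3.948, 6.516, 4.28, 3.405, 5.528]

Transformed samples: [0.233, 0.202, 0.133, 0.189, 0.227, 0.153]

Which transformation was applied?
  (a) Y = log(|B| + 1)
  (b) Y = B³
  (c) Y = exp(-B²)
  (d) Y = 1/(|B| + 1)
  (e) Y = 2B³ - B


Checking option (d) Y = 1/(|B| + 1):
  B = 3.294 -> Y = 0.233 ✓
  B = 3.948 -> Y = 0.202 ✓
  B = 6.516 -> Y = 0.133 ✓
All samples match this transformation.

(d) 1/(|B| + 1)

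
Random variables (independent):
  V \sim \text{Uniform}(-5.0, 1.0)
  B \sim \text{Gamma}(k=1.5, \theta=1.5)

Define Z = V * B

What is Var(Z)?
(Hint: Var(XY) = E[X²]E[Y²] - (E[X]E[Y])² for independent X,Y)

Var(XY) = E[X²]E[Y²] - (E[X]E[Y])²
E[V] = -2, Var(V) = 3
E[B] = 2.25, Var(B) = 3.375
E[V²] = 3 + (-2)² = 7
E[B²] = 3.375 + 2.25² = 8.4375
Var(Z) = 7*8.4375 - (-2*2.25)²
= 59.0625 - 20.25 = 38.8125

38.8125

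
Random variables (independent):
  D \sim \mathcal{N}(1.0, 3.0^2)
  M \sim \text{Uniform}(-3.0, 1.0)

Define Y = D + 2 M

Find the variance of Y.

For independent RVs: Var(aX + bY) = a²Var(X) + b²Var(Y)
Var(D) = 9
Var(M) = 1.3333333
Var(Y) = 1²*9 + 2²*1.3333333
= 1*9 + 4*1.3333333 = 14.333333

14.333333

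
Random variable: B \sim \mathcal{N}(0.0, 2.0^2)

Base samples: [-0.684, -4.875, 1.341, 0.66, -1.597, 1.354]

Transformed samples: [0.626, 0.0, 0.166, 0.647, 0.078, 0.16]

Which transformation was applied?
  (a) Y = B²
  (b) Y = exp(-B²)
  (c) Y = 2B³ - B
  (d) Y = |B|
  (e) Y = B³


Checking option (b) Y = exp(-B²):
  B = -0.684 -> Y = 0.626 ✓
  B = -4.875 -> Y = 0.0 ✓
  B = 1.341 -> Y = 0.166 ✓
All samples match this transformation.

(b) exp(-B²)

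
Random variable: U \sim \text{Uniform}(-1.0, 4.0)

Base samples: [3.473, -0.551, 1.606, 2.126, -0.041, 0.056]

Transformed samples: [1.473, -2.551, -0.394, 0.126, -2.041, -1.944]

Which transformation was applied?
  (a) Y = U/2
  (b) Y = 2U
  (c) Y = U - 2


Checking option (c) Y = U - 2:
  U = 3.473 -> Y = 1.473 ✓
  U = -0.551 -> Y = -2.551 ✓
  U = 1.606 -> Y = -0.394 ✓
All samples match this transformation.

(c) U - 2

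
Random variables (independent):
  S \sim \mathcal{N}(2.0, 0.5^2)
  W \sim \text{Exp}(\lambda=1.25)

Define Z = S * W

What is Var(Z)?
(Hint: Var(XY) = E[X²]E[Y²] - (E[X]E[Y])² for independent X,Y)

Var(XY) = E[X²]E[Y²] - (E[X]E[Y])²
E[S] = 2, Var(S) = 0.25
E[W] = 0.8, Var(W) = 0.64
E[S²] = 0.25 + 2² = 4.25
E[W²] = 0.64 + 0.8² = 1.28
Var(Z) = 4.25*1.28 - (2*0.8)²
= 5.44 - 2.56 = 2.88

2.88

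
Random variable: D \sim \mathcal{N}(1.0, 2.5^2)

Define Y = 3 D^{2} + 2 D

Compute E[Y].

E[Y] = 3*E[D²] + 2*E[D]
E[D] = 1
E[D²] = Var(D) + (E[D])² = 6.25 + 1 = 7.25
E[Y] = 3*7.25 + 2*1 = 23.75

23.75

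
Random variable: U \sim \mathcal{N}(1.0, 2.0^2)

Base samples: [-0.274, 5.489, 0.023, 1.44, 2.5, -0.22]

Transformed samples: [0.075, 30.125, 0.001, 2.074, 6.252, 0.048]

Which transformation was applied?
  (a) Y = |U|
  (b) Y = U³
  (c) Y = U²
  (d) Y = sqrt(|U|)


Checking option (c) Y = U²:
  U = -0.274 -> Y = 0.075 ✓
  U = 5.489 -> Y = 30.125 ✓
  U = 0.023 -> Y = 0.001 ✓
All samples match this transformation.

(c) U²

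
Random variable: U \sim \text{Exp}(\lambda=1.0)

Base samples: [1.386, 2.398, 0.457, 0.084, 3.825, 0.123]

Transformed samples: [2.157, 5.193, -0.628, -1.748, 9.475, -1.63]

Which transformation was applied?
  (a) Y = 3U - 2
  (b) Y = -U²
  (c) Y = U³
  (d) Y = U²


Checking option (a) Y = 3U - 2:
  U = 1.386 -> Y = 2.157 ✓
  U = 2.398 -> Y = 5.193 ✓
  U = 0.457 -> Y = -0.628 ✓
All samples match this transformation.

(a) 3U - 2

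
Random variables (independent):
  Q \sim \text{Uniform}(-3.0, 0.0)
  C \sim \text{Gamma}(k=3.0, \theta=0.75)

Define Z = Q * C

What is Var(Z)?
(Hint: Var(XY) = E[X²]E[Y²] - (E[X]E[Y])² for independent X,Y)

Var(XY) = E[X²]E[Y²] - (E[X]E[Y])²
E[Q] = -1.5, Var(Q) = 0.75
E[C] = 2.25, Var(C) = 1.6875
E[Q²] = 0.75 + (-1.5)² = 3
E[C²] = 1.6875 + 2.25² = 6.75
Var(Z) = 3*6.75 - (-1.5*2.25)²
= 20.25 - 11.390625 = 8.859375

8.859375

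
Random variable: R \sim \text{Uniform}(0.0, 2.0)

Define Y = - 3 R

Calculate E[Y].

For Y = -3R:
E[Y] = -3 * E[R]
E[R] = (0 + 2)/2 = 1
E[Y] = -3 * 1 = -3

-3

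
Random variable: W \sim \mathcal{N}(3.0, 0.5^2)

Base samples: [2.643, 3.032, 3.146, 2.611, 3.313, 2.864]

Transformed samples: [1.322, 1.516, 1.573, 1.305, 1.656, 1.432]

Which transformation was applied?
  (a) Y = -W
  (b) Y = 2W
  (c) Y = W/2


Checking option (c) Y = W/2:
  W = 2.643 -> Y = 1.322 ✓
  W = 3.032 -> Y = 1.516 ✓
  W = 3.146 -> Y = 1.573 ✓
All samples match this transformation.

(c) W/2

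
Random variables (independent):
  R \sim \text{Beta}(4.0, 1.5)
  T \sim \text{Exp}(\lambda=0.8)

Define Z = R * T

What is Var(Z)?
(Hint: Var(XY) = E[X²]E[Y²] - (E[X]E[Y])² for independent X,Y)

Var(XY) = E[X²]E[Y²] - (E[X]E[Y])²
E[R] = 0.72727273, Var(R) = 0.03051494
E[T] = 1.25, Var(T) = 1.5625
E[R²] = 0.03051494 + 0.72727273² = 0.55944056
E[T²] = 1.5625 + 1.25² = 3.125
Var(Z) = 0.55944056*3.125 - (0.72727273*1.25)²
= 1.7482517 - 0.82644628 = 0.92180547

0.92180547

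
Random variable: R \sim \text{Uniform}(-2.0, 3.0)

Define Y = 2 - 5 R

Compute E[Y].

For Y = -5R + 2:
E[Y] = -5 * E[R] + 2
E[R] = (-2 + 3)/2 = 0.5
E[Y] = -5 * 0.5 + 2 = -0.5

-0.5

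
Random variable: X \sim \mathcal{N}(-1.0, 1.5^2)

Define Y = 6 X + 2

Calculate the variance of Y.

For Y = aX + b: Var(Y) = a² * Var(X)
Var(X) = 1.5^2 = 2.25
Var(Y) = 6² * 2.25 = 36 * 2.25 = 81

81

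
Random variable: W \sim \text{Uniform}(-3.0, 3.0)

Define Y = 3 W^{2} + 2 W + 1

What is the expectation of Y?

E[Y] = 3*E[W²] + 2*E[W] + 1
E[W] = 0
E[W²] = Var(W) + (E[W])² = 3 + 0 = 3
E[Y] = 3*3 + 2*0 + 1 = 10

10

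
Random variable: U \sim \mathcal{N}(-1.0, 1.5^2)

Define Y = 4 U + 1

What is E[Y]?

For Y = 4U + 1:
E[Y] = 4 * E[U] + 1
E[U] = -1.0 = -1
E[Y] = 4 * (-1) + 1 = -3

-3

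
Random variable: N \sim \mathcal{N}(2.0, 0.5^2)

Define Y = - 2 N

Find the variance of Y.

For Y = aN + b: Var(Y) = a² * Var(N)
Var(N) = 0.5^2 = 0.25
Var(Y) = (-2)² * 0.25 = 4 * 0.25 = 1

1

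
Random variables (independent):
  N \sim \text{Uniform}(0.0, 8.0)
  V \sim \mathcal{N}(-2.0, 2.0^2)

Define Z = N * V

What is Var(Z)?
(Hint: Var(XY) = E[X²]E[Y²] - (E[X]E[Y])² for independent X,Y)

Var(XY) = E[X²]E[Y²] - (E[X]E[Y])²
E[N] = 4, Var(N) = 5.3333333
E[V] = -2, Var(V) = 4
E[N²] = 5.3333333 + 4² = 21.333333
E[V²] = 4 + (-2)² = 8
Var(Z) = 21.333333*8 - (4*(-2))²
= 170.66667 - 64 = 106.66667

106.66667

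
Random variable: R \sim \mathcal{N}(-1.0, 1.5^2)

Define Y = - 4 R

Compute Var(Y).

For Y = aR + b: Var(Y) = a² * Var(R)
Var(R) = 1.5^2 = 2.25
Var(Y) = (-4)² * 2.25 = 16 * 2.25 = 36

36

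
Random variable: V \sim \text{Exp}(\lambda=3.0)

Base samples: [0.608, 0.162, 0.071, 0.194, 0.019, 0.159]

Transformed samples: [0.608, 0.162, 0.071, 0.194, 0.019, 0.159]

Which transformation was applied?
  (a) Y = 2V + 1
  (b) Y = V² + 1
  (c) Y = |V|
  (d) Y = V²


Checking option (c) Y = |V|:
  V = 0.608 -> Y = 0.608 ✓
  V = 0.162 -> Y = 0.162 ✓
  V = 0.071 -> Y = 0.071 ✓
All samples match this transformation.

(c) |V|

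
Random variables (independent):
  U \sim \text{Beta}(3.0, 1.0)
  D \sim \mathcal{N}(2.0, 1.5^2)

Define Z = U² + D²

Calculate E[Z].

E[Z] = E[U²] + E[D²]
E[U²] = Var(U) + E[U]² = 0.0375 + 0.5625 = 0.6
E[D²] = Var(D) + E[D]² = 2.25 + 4 = 6.25
E[Z] = 0.6 + 6.25 = 6.85

6.85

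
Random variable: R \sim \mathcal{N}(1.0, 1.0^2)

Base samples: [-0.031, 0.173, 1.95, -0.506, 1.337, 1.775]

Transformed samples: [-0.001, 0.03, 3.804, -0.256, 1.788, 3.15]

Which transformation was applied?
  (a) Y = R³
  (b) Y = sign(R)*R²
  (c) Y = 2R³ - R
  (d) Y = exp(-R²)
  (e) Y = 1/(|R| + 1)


Checking option (b) Y = sign(R)*R²:
  R = -0.031 -> Y = -0.001 ✓
  R = 0.173 -> Y = 0.03 ✓
  R = 1.95 -> Y = 3.804 ✓
All samples match this transformation.

(b) sign(R)*R²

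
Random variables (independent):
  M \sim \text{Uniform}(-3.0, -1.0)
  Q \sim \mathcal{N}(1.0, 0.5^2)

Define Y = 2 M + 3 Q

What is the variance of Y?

For independent RVs: Var(aX + bY) = a²Var(X) + b²Var(Y)
Var(M) = 0.33333333
Var(Q) = 0.25
Var(Y) = 2²*0.33333333 + 3²*0.25
= 4*0.33333333 + 9*0.25 = 3.5833333

3.5833333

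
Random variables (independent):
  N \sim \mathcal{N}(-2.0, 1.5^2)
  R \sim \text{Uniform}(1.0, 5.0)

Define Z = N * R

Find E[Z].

For independent RVs: E[XY] = E[X]*E[Y]
E[N] = -2
E[R] = 3
E[Z] = -2 * 3 = -6

-6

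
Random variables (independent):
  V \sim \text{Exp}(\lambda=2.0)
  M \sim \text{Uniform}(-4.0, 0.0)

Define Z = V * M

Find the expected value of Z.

For independent RVs: E[XY] = E[X]*E[Y]
E[V] = 0.5
E[M] = -2
E[Z] = 0.5 * (-2) = -1

-1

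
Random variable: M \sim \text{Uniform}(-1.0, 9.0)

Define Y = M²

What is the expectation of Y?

Using E[X²] = Var(X) + (E[X])²:
E[M] = 4
Var(M) = (9 + 1)^2/12 = 8.3333333
E[M²] = 8.3333333 + 4² = 8.3333333 + 16 = 24.333333

24.333333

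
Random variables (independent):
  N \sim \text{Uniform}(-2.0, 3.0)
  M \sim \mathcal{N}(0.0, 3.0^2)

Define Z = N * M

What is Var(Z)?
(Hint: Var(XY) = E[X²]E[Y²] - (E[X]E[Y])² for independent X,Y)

Var(XY) = E[X²]E[Y²] - (E[X]E[Y])²
E[N] = 0.5, Var(N) = 2.0833333
E[M] = 0, Var(M) = 9
E[N²] = 2.0833333 + 0.5² = 2.3333333
E[M²] = 9 + 0² = 9
Var(Z) = 2.3333333*9 - (0.5*0)²
= 21 - 0 = 21

21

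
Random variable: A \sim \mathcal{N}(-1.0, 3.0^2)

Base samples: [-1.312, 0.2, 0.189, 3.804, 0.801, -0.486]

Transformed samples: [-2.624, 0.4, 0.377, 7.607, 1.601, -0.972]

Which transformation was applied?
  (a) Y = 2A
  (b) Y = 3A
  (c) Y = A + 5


Checking option (a) Y = 2A:
  A = -1.312 -> Y = -2.624 ✓
  A = 0.2 -> Y = 0.4 ✓
  A = 0.189 -> Y = 0.377 ✓
All samples match this transformation.

(a) 2A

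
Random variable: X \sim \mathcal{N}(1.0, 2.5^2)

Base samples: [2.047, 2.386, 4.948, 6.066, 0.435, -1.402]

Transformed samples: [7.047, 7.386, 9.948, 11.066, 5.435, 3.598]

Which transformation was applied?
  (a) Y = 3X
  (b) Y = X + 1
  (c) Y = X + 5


Checking option (c) Y = X + 5:
  X = 2.047 -> Y = 7.047 ✓
  X = 2.386 -> Y = 7.386 ✓
  X = 4.948 -> Y = 9.948 ✓
All samples match this transformation.

(c) X + 5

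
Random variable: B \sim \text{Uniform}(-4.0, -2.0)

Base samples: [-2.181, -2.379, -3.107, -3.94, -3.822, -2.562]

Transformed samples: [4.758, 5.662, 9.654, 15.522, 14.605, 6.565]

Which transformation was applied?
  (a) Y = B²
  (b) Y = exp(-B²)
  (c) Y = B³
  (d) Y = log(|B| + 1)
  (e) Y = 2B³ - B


Checking option (a) Y = B²:
  B = -2.181 -> Y = 4.758 ✓
  B = -2.379 -> Y = 5.662 ✓
  B = -3.107 -> Y = 9.654 ✓
All samples match this transformation.

(a) B²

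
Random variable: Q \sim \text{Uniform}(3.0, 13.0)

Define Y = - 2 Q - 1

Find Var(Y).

For Y = aQ + b: Var(Y) = a² * Var(Q)
Var(Q) = (13 - 3)^2/12 = 8.3333333
Var(Y) = (-2)² * 8.3333333 = 4 * 8.3333333 = 33.333333

33.333333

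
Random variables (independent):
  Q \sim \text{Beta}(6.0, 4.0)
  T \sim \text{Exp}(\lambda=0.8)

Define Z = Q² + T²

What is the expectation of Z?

E[Z] = E[Q²] + E[T²]
E[Q²] = Var(Q) + E[Q]² = 0.021818182 + 0.36 = 0.38181818
E[T²] = Var(T) + E[T]² = 1.5625 + 1.5625 = 3.125
E[Z] = 0.38181818 + 3.125 = 3.5068182

3.5068182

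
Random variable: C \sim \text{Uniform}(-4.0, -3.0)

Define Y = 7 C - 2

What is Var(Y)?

For Y = aC + b: Var(Y) = a² * Var(C)
Var(C) = (-3 + 4)^2/12 = 0.083333333
Var(Y) = 7² * 0.083333333 = 49 * 0.083333333 = 4.0833333

4.0833333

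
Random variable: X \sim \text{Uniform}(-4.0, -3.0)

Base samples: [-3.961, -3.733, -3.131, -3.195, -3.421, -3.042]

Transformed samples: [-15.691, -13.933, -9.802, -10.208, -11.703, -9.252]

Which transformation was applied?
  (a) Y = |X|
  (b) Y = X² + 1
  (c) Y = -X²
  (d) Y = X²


Checking option (c) Y = -X²:
  X = -3.961 -> Y = -15.691 ✓
  X = -3.733 -> Y = -13.933 ✓
  X = -3.131 -> Y = -9.802 ✓
All samples match this transformation.

(c) -X²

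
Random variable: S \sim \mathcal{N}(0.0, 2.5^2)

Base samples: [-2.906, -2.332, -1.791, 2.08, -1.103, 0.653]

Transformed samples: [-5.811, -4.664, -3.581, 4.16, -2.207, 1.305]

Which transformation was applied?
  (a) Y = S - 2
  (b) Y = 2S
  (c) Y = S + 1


Checking option (b) Y = 2S:
  S = -2.906 -> Y = -5.811 ✓
  S = -2.332 -> Y = -4.664 ✓
  S = -1.791 -> Y = -3.581 ✓
All samples match this transformation.

(b) 2S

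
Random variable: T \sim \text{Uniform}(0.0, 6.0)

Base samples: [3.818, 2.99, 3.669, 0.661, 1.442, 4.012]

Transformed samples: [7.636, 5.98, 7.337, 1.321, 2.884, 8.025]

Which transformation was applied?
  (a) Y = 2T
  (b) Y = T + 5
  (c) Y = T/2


Checking option (a) Y = 2T:
  T = 3.818 -> Y = 7.636 ✓
  T = 2.99 -> Y = 5.98 ✓
  T = 3.669 -> Y = 7.337 ✓
All samples match this transformation.

(a) 2T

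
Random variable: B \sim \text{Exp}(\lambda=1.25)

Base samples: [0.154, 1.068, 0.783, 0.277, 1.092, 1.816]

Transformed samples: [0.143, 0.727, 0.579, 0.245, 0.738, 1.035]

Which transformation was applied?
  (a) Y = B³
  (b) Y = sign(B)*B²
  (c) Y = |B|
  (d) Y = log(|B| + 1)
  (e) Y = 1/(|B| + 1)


Checking option (d) Y = log(|B| + 1):
  B = 0.154 -> Y = 0.143 ✓
  B = 1.068 -> Y = 0.727 ✓
  B = 0.783 -> Y = 0.579 ✓
All samples match this transformation.

(d) log(|B| + 1)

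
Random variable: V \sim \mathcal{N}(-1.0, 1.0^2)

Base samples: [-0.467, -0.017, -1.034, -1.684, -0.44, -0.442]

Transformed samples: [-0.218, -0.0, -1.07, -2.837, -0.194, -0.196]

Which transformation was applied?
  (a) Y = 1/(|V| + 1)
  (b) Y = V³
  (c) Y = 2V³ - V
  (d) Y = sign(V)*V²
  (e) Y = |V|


Checking option (d) Y = sign(V)*V²:
  V = -0.467 -> Y = -0.218 ✓
  V = -0.017 -> Y = -0.0 ✓
  V = -1.034 -> Y = -1.07 ✓
All samples match this transformation.

(d) sign(V)*V²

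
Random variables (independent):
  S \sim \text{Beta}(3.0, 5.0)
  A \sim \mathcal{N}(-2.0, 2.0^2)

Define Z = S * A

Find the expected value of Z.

For independent RVs: E[XY] = E[X]*E[Y]
E[S] = 0.375
E[A] = -2
E[Z] = 0.375 * (-2) = -0.75

-0.75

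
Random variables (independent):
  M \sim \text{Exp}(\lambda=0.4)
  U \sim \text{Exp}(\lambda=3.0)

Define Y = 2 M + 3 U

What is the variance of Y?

For independent RVs: Var(aX + bY) = a²Var(X) + b²Var(Y)
Var(M) = 6.25
Var(U) = 0.11111111
Var(Y) = 2²*6.25 + 3²*0.11111111
= 4*6.25 + 9*0.11111111 = 26

26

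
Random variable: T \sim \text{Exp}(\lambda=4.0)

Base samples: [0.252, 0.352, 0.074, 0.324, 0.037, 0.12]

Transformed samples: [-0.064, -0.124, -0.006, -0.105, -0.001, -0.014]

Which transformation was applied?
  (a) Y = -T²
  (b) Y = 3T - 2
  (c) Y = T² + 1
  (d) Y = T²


Checking option (a) Y = -T²:
  T = 0.252 -> Y = -0.064 ✓
  T = 0.352 -> Y = -0.124 ✓
  T = 0.074 -> Y = -0.006 ✓
All samples match this transformation.

(a) -T²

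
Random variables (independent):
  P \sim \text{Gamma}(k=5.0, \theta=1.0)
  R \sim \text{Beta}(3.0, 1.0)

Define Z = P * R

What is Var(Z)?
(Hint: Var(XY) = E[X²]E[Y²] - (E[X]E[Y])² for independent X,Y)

Var(XY) = E[X²]E[Y²] - (E[X]E[Y])²
E[P] = 5, Var(P) = 5
E[R] = 0.75, Var(R) = 0.0375
E[P²] = 5 + 5² = 30
E[R²] = 0.0375 + 0.75² = 0.6
Var(Z) = 30*0.6 - (5*0.75)²
= 18 - 14.0625 = 3.9375

3.9375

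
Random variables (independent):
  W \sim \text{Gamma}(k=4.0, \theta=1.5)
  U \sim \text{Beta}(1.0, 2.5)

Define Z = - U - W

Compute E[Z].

E[Z] = -1*E[W] - 1*E[U]
E[W] = 6
E[U] = 0.28571429
E[Z] = -1*6 - 1*0.28571429 = -6.2857143

-6.2857143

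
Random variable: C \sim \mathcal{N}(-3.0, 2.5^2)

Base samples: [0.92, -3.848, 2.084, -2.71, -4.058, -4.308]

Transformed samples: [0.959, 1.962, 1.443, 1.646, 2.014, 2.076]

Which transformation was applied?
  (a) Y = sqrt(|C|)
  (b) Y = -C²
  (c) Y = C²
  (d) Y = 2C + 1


Checking option (a) Y = sqrt(|C|):
  C = 0.92 -> Y = 0.959 ✓
  C = -3.848 -> Y = 1.962 ✓
  C = 2.084 -> Y = 1.443 ✓
All samples match this transformation.

(a) sqrt(|C|)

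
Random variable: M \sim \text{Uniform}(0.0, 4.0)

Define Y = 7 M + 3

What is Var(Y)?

For Y = aM + b: Var(Y) = a² * Var(M)
Var(M) = (4 - 0)^2/12 = 1.3333333
Var(Y) = 7² * 1.3333333 = 49 * 1.3333333 = 65.333333

65.333333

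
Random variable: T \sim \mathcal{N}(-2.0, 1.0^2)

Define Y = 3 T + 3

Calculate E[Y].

For Y = 3T + 3:
E[Y] = 3 * E[T] + 3
E[T] = -2.0 = -2
E[Y] = 3 * (-2) + 3 = -3

-3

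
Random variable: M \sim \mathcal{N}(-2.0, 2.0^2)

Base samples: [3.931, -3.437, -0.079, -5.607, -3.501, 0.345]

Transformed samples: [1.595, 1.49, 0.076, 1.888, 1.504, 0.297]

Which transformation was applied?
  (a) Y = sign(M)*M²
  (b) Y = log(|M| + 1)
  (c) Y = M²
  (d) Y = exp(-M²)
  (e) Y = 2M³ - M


Checking option (b) Y = log(|M| + 1):
  M = 3.931 -> Y = 1.595 ✓
  M = -3.437 -> Y = 1.49 ✓
  M = -0.079 -> Y = 0.076 ✓
All samples match this transformation.

(b) log(|M| + 1)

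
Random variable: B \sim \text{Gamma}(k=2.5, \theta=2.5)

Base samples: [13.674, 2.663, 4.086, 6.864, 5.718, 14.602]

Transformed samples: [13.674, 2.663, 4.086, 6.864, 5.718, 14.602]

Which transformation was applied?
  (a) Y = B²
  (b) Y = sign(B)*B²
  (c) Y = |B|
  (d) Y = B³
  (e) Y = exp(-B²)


Checking option (c) Y = |B|:
  B = 13.674 -> Y = 13.674 ✓
  B = 2.663 -> Y = 2.663 ✓
  B = 4.086 -> Y = 4.086 ✓
All samples match this transformation.

(c) |B|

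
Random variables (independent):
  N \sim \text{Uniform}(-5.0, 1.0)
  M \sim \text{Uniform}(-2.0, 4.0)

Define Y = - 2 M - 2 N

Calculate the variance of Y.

For independent RVs: Var(aX + bY) = a²Var(X) + b²Var(Y)
Var(N) = 3
Var(M) = 3
Var(Y) = (-2)²*3 + (-2)²*3
= 4*3 + 4*3 = 24

24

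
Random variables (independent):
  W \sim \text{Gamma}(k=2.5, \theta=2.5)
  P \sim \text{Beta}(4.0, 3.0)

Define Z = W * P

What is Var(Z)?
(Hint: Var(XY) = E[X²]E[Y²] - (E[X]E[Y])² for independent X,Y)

Var(XY) = E[X²]E[Y²] - (E[X]E[Y])²
E[W] = 6.25, Var(W) = 15.625
E[P] = 0.57142857, Var(P) = 0.030612245
E[W²] = 15.625 + 6.25² = 54.6875
E[P²] = 0.030612245 + 0.57142857² = 0.35714286
Var(Z) = 54.6875*0.35714286 - (6.25*0.57142857)²
= 19.53125 - 12.755102 = 6.776148

6.776148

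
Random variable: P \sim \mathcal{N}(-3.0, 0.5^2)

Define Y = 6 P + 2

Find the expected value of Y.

For Y = 6P + 2:
E[Y] = 6 * E[P] + 2
E[P] = -3.0 = -3
E[Y] = 6 * (-3) + 2 = -16

-16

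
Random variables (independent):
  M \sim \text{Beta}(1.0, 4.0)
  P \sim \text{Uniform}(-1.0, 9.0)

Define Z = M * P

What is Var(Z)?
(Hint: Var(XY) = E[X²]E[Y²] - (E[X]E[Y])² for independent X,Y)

Var(XY) = E[X²]E[Y²] - (E[X]E[Y])²
E[M] = 0.2, Var(M) = 0.026666667
E[P] = 4, Var(P) = 8.3333333
E[M²] = 0.026666667 + 0.2² = 0.066666667
E[P²] = 8.3333333 + 4² = 24.333333
Var(Z) = 0.066666667*24.333333 - (0.2*4)²
= 1.6222222 - 0.64 = 0.98222222

0.98222222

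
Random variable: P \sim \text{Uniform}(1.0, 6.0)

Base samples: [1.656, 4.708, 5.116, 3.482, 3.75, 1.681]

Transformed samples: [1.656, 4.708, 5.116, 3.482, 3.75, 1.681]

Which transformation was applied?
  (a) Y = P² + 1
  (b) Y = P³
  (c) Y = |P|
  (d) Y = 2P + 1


Checking option (c) Y = |P|:
  P = 1.656 -> Y = 1.656 ✓
  P = 4.708 -> Y = 4.708 ✓
  P = 5.116 -> Y = 5.116 ✓
All samples match this transformation.

(c) |P|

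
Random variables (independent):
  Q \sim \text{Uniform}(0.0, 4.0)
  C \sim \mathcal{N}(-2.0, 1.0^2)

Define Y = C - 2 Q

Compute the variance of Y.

For independent RVs: Var(aX + bY) = a²Var(X) + b²Var(Y)
Var(Q) = 1.3333333
Var(C) = 1
Var(Y) = (-2)²*1.3333333 + 1²*1
= 4*1.3333333 + 1*1 = 6.3333333

6.3333333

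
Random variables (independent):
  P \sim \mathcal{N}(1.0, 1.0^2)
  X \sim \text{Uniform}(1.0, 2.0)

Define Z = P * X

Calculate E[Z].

For independent RVs: E[XY] = E[X]*E[Y]
E[P] = 1
E[X] = 1.5
E[Z] = 1 * 1.5 = 1.5

1.5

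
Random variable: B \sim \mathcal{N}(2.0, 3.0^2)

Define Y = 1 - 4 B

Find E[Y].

For Y = -4B + 1:
E[Y] = -4 * E[B] + 1
E[B] = 2.0 = 2
E[Y] = -4 * 2 + 1 = -7

-7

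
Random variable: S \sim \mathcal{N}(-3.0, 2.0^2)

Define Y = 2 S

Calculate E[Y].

For Y = 2S:
E[Y] = 2 * E[S]
E[S] = -3.0 = -3
E[Y] = 2 * (-3) = -6

-6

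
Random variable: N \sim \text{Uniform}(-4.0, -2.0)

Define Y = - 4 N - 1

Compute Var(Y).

For Y = aN + b: Var(Y) = a² * Var(N)
Var(N) = (-2 + 4)^2/12 = 0.33333333
Var(Y) = (-4)² * 0.33333333 = 16 * 0.33333333 = 5.3333333

5.3333333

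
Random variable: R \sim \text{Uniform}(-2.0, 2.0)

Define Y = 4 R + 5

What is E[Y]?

For Y = 4R + 5:
E[Y] = 4 * E[R] + 5
E[R] = (-2 + 2)/2 = 0
E[Y] = 4 * 0 + 5 = 5

5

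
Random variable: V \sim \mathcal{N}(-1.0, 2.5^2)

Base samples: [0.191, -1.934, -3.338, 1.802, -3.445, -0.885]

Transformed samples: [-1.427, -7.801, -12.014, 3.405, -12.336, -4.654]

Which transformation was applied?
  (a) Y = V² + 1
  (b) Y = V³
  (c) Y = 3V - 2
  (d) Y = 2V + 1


Checking option (c) Y = 3V - 2:
  V = 0.191 -> Y = -1.427 ✓
  V = -1.934 -> Y = -7.801 ✓
  V = -3.338 -> Y = -12.014 ✓
All samples match this transformation.

(c) 3V - 2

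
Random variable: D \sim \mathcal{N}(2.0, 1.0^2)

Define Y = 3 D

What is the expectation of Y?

For Y = 3D:
E[Y] = 3 * E[D]
E[D] = 2.0 = 2
E[Y] = 3 * 2 = 6

6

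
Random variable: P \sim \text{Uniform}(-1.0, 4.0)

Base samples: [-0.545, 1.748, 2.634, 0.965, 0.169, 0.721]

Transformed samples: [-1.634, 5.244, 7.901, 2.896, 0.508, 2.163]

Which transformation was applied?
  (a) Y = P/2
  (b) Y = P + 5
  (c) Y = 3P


Checking option (c) Y = 3P:
  P = -0.545 -> Y = -1.634 ✓
  P = 1.748 -> Y = 5.244 ✓
  P = 2.634 -> Y = 7.901 ✓
All samples match this transformation.

(c) 3P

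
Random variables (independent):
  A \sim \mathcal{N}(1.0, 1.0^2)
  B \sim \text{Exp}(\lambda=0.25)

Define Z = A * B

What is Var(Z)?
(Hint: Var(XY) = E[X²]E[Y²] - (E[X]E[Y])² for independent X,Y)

Var(XY) = E[X²]E[Y²] - (E[X]E[Y])²
E[A] = 1, Var(A) = 1
E[B] = 4, Var(B) = 16
E[A²] = 1 + 1² = 2
E[B²] = 16 + 4² = 32
Var(Z) = 2*32 - (1*4)²
= 64 - 16 = 48

48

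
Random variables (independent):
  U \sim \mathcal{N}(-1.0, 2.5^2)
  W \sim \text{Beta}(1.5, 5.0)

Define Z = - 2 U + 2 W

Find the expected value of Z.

E[Z] = -2*E[U] + 2*E[W]
E[U] = -1
E[W] = 0.23076923
E[Z] = -2*(-1) + 2*0.23076923 = 2.4615385

2.4615385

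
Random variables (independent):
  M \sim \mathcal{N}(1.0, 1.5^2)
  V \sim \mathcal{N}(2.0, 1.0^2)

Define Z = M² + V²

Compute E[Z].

E[Z] = E[M²] + E[V²]
E[M²] = Var(M) + E[M]² = 2.25 + 1 = 3.25
E[V²] = Var(V) + E[V]² = 1 + 4 = 5
E[Z] = 3.25 + 5 = 8.25

8.25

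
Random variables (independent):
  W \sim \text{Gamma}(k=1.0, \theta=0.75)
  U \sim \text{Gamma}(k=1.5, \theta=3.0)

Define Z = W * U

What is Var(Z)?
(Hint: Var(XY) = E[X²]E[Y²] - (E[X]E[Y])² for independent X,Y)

Var(XY) = E[X²]E[Y²] - (E[X]E[Y])²
E[W] = 0.75, Var(W) = 0.5625
E[U] = 4.5, Var(U) = 13.5
E[W²] = 0.5625 + 0.75² = 1.125
E[U²] = 13.5 + 4.5² = 33.75
Var(Z) = 1.125*33.75 - (0.75*4.5)²
= 37.96875 - 11.390625 = 26.578125

26.578125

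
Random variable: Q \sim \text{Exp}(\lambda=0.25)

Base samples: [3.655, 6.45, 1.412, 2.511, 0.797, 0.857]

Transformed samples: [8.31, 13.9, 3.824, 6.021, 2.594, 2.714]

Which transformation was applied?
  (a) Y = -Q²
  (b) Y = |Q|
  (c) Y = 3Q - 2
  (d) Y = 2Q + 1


Checking option (d) Y = 2Q + 1:
  Q = 3.655 -> Y = 8.31 ✓
  Q = 6.45 -> Y = 13.9 ✓
  Q = 1.412 -> Y = 3.824 ✓
All samples match this transformation.

(d) 2Q + 1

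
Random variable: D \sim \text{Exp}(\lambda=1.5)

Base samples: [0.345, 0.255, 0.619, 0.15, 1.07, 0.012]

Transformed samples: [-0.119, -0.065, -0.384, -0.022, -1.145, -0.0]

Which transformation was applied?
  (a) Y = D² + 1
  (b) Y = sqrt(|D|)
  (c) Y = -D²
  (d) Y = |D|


Checking option (c) Y = -D²:
  D = 0.345 -> Y = -0.119 ✓
  D = 0.255 -> Y = -0.065 ✓
  D = 0.619 -> Y = -0.384 ✓
All samples match this transformation.

(c) -D²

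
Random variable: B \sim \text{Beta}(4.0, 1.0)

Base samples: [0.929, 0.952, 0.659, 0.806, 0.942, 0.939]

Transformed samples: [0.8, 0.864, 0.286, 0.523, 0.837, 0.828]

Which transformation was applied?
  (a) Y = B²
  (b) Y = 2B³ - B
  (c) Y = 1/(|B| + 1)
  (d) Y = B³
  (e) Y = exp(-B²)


Checking option (d) Y = B³:
  B = 0.929 -> Y = 0.8 ✓
  B = 0.952 -> Y = 0.864 ✓
  B = 0.659 -> Y = 0.286 ✓
All samples match this transformation.

(d) B³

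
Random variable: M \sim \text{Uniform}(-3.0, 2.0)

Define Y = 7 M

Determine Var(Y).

For Y = aM + b: Var(Y) = a² * Var(M)
Var(M) = (2 + 3)^2/12 = 2.0833333
Var(Y) = 7² * 2.0833333 = 49 * 2.0833333 = 102.08333

102.08333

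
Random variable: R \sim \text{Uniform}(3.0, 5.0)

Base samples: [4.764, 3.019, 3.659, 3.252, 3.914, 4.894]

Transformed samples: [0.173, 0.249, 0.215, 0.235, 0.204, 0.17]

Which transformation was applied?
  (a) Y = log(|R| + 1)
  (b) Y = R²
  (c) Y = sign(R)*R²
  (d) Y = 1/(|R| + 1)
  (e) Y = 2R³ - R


Checking option (d) Y = 1/(|R| + 1):
  R = 4.764 -> Y = 0.173 ✓
  R = 3.019 -> Y = 0.249 ✓
  R = 3.659 -> Y = 0.215 ✓
All samples match this transformation.

(d) 1/(|R| + 1)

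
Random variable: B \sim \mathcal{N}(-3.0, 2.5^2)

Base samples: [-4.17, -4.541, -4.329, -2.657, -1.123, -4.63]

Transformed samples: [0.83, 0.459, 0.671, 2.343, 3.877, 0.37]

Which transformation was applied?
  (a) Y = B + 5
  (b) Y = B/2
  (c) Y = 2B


Checking option (a) Y = B + 5:
  B = -4.17 -> Y = 0.83 ✓
  B = -4.541 -> Y = 0.459 ✓
  B = -4.329 -> Y = 0.671 ✓
All samples match this transformation.

(a) B + 5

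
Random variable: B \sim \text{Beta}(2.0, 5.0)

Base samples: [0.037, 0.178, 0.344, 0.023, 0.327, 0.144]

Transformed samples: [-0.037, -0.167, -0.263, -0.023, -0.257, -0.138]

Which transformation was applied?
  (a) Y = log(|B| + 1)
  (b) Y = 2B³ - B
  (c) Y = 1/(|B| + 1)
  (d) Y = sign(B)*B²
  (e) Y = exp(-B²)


Checking option (b) Y = 2B³ - B:
  B = 0.037 -> Y = -0.037 ✓
  B = 0.178 -> Y = -0.167 ✓
  B = 0.344 -> Y = -0.263 ✓
All samples match this transformation.

(b) 2B³ - B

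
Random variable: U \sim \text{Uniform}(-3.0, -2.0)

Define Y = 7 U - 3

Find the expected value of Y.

For Y = 7U - 3:
E[Y] = 7 * E[U] - 3
E[U] = (-3 - 2)/2 = -2.5
E[Y] = 7 * (-2.5) - 3 = -20.5

-20.5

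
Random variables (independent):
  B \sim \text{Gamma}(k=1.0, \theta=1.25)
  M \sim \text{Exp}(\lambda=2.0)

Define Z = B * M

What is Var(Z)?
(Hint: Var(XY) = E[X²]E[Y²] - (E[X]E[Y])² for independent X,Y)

Var(XY) = E[X²]E[Y²] - (E[X]E[Y])²
E[B] = 1.25, Var(B) = 1.5625
E[M] = 0.5, Var(M) = 0.25
E[B²] = 1.5625 + 1.25² = 3.125
E[M²] = 0.25 + 0.5² = 0.5
Var(Z) = 3.125*0.5 - (1.25*0.5)²
= 1.5625 - 0.390625 = 1.171875

1.171875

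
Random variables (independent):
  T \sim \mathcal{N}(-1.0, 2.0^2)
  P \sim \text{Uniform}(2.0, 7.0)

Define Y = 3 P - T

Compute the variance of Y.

For independent RVs: Var(aX + bY) = a²Var(X) + b²Var(Y)
Var(T) = 4
Var(P) = 2.0833333
Var(Y) = (-1)²*4 + 3²*2.0833333
= 1*4 + 9*2.0833333 = 22.75

22.75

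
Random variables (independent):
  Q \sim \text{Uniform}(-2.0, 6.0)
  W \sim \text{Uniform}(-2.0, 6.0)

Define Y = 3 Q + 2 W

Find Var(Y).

For independent RVs: Var(aX + bY) = a²Var(X) + b²Var(Y)
Var(Q) = 5.3333333
Var(W) = 5.3333333
Var(Y) = 3²*5.3333333 + 2²*5.3333333
= 9*5.3333333 + 4*5.3333333 = 69.333333

69.333333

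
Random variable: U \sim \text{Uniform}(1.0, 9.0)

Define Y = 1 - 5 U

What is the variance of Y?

For Y = aU + b: Var(Y) = a² * Var(U)
Var(U) = (9 - 1)^2/12 = 5.3333333
Var(Y) = (-5)² * 5.3333333 = 25 * 5.3333333 = 133.33333

133.33333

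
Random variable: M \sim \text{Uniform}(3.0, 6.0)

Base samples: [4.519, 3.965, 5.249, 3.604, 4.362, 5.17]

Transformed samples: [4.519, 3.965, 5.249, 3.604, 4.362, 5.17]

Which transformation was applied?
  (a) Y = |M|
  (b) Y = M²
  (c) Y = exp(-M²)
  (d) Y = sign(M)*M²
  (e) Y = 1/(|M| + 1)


Checking option (a) Y = |M|:
  M = 4.519 -> Y = 4.519 ✓
  M = 3.965 -> Y = 3.965 ✓
  M = 5.249 -> Y = 5.249 ✓
All samples match this transformation.

(a) |M|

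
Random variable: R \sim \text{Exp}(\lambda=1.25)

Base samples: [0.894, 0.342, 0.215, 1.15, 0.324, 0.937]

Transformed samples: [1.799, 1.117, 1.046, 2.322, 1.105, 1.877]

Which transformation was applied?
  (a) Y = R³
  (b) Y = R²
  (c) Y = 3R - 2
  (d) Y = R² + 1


Checking option (d) Y = R² + 1:
  R = 0.894 -> Y = 1.799 ✓
  R = 0.342 -> Y = 1.117 ✓
  R = 0.215 -> Y = 1.046 ✓
All samples match this transformation.

(d) R² + 1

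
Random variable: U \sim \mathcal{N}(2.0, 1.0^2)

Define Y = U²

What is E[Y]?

Using E[X²] = Var(X) + (E[X])²:
E[U] = 2
Var(U) = 1.0^2 = 1
E[U²] = 1 + 2² = 1 + 4 = 5

5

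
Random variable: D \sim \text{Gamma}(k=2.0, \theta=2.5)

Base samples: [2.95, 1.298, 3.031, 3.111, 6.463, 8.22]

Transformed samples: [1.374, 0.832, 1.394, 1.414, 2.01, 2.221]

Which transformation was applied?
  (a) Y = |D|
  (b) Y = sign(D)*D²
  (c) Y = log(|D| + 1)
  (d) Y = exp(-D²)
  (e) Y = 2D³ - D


Checking option (c) Y = log(|D| + 1):
  D = 2.95 -> Y = 1.374 ✓
  D = 1.298 -> Y = 0.832 ✓
  D = 3.031 -> Y = 1.394 ✓
All samples match this transformation.

(c) log(|D| + 1)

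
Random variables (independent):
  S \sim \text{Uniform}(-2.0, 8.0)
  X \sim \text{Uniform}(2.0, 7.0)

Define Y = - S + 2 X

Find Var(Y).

For independent RVs: Var(aX + bY) = a²Var(X) + b²Var(Y)
Var(S) = 8.3333333
Var(X) = 2.0833333
Var(Y) = (-1)²*8.3333333 + 2²*2.0833333
= 1*8.3333333 + 4*2.0833333 = 16.666667

16.666667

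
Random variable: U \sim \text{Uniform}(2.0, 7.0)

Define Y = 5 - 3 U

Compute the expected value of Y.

For Y = -3U + 5:
E[Y] = -3 * E[U] + 5
E[U] = (2 + 7)/2 = 4.5
E[Y] = -3 * 4.5 + 5 = -8.5

-8.5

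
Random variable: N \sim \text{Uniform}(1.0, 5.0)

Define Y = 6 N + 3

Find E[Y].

For Y = 6N + 3:
E[Y] = 6 * E[N] + 3
E[N] = (1 + 5)/2 = 3
E[Y] = 6 * 3 + 3 = 21

21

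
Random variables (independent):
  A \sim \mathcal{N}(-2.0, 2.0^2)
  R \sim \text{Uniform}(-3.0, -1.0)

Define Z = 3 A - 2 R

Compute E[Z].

E[Z] = 3*E[A] - 2*E[R]
E[A] = -2
E[R] = -2
E[Z] = 3*(-2) - 2*(-2) = -2

-2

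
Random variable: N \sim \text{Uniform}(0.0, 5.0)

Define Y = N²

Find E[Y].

E[N²] = Var(N) + (E[N])² = 2.0833333 + 6.25 = 8.3333333

8.3333333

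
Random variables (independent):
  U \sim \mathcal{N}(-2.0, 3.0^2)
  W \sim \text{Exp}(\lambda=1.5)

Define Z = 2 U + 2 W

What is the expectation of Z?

E[Z] = 2*E[U] + 2*E[W]
E[U] = -2
E[W] = 0.66666667
E[Z] = 2*(-2) + 2*0.66666667 = -2.6666667

-2.6666667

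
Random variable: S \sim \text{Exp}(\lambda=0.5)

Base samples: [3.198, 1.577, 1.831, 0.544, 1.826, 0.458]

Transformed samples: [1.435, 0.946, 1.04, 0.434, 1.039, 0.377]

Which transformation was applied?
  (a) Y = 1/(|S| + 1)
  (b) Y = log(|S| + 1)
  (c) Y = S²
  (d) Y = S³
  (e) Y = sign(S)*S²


Checking option (b) Y = log(|S| + 1):
  S = 3.198 -> Y = 1.435 ✓
  S = 1.577 -> Y = 0.946 ✓
  S = 1.831 -> Y = 1.04 ✓
All samples match this transformation.

(b) log(|S| + 1)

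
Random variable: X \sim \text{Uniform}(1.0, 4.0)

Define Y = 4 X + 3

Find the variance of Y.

For Y = aX + b: Var(Y) = a² * Var(X)
Var(X) = (4 - 1)^2/12 = 0.75
Var(Y) = 4² * 0.75 = 16 * 0.75 = 12

12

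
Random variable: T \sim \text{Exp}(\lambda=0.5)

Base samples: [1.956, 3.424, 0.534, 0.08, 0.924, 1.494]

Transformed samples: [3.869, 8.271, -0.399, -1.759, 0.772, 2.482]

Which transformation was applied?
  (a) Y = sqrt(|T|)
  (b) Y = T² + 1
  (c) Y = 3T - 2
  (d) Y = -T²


Checking option (c) Y = 3T - 2:
  T = 1.956 -> Y = 3.869 ✓
  T = 3.424 -> Y = 8.271 ✓
  T = 0.534 -> Y = -0.399 ✓
All samples match this transformation.

(c) 3T - 2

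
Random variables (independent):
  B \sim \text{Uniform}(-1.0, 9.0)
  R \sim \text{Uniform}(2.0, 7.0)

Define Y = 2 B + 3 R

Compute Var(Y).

For independent RVs: Var(aX + bY) = a²Var(X) + b²Var(Y)
Var(B) = 8.3333333
Var(R) = 2.0833333
Var(Y) = 2²*8.3333333 + 3²*2.0833333
= 4*8.3333333 + 9*2.0833333 = 52.083333

52.083333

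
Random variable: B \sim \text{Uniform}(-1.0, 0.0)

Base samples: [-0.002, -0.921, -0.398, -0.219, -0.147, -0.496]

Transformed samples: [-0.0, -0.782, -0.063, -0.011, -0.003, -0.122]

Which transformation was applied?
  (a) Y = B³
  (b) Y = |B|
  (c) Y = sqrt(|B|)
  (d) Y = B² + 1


Checking option (a) Y = B³:
  B = -0.002 -> Y = -0.0 ✓
  B = -0.921 -> Y = -0.782 ✓
  B = -0.398 -> Y = -0.063 ✓
All samples match this transformation.

(a) B³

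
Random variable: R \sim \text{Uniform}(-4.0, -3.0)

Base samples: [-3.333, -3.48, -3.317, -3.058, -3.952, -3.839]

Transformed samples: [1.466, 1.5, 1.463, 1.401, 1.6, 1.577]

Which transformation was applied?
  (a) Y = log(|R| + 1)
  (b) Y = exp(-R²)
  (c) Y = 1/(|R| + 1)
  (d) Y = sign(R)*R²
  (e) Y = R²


Checking option (a) Y = log(|R| + 1):
  R = -3.333 -> Y = 1.466 ✓
  R = -3.48 -> Y = 1.5 ✓
  R = -3.317 -> Y = 1.463 ✓
All samples match this transformation.

(a) log(|R| + 1)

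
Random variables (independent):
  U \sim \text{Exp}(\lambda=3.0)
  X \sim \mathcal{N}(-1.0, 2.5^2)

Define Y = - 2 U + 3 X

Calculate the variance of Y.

For independent RVs: Var(aX + bY) = a²Var(X) + b²Var(Y)
Var(U) = 0.11111111
Var(X) = 6.25
Var(Y) = (-2)²*0.11111111 + 3²*6.25
= 4*0.11111111 + 9*6.25 = 56.694444

56.694444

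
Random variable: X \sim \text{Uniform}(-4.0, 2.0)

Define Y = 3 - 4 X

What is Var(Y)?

For Y = aX + b: Var(Y) = a² * Var(X)
Var(X) = (2 + 4)^2/12 = 3
Var(Y) = (-4)² * 3 = 16 * 3 = 48

48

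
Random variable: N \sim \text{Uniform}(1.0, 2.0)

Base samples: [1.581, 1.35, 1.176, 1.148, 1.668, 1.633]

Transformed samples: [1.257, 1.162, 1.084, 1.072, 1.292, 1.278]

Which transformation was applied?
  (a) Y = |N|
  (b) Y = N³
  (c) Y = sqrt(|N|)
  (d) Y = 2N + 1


Checking option (c) Y = sqrt(|N|):
  N = 1.581 -> Y = 1.257 ✓
  N = 1.35 -> Y = 1.162 ✓
  N = 1.176 -> Y = 1.084 ✓
All samples match this transformation.

(c) sqrt(|N|)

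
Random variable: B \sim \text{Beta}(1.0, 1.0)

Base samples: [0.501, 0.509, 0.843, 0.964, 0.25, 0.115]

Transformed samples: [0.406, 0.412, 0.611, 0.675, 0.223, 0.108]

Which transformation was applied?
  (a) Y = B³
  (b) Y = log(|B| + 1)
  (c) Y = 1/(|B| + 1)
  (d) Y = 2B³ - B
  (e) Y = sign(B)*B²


Checking option (b) Y = log(|B| + 1):
  B = 0.501 -> Y = 0.406 ✓
  B = 0.509 -> Y = 0.412 ✓
  B = 0.843 -> Y = 0.611 ✓
All samples match this transformation.

(b) log(|B| + 1)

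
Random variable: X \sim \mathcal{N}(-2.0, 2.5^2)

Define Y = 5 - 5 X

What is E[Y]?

For Y = -5X + 5:
E[Y] = -5 * E[X] + 5
E[X] = -2.0 = -2
E[Y] = -5 * (-2) + 5 = 15

15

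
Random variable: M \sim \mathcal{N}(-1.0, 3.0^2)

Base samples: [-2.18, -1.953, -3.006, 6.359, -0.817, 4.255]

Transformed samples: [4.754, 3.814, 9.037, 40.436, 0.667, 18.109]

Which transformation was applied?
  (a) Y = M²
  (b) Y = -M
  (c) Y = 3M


Checking option (a) Y = M²:
  M = -2.18 -> Y = 4.754 ✓
  M = -1.953 -> Y = 3.814 ✓
  M = -3.006 -> Y = 9.037 ✓
All samples match this transformation.

(a) M²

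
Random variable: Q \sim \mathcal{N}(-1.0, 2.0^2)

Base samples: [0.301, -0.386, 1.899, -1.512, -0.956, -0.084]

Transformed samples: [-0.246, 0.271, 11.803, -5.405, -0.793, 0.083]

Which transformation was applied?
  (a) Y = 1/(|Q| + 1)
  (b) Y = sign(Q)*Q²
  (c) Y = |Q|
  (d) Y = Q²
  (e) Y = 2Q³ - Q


Checking option (e) Y = 2Q³ - Q:
  Q = 0.301 -> Y = -0.246 ✓
  Q = -0.386 -> Y = 0.271 ✓
  Q = 1.899 -> Y = 11.803 ✓
All samples match this transformation.

(e) 2Q³ - Q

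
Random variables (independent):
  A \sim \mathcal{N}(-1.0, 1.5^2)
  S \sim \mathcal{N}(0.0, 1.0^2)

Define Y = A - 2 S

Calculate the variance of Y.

For independent RVs: Var(aX + bY) = a²Var(X) + b²Var(Y)
Var(A) = 2.25
Var(S) = 1
Var(Y) = 1²*2.25 + (-2)²*1
= 1*2.25 + 4*1 = 6.25

6.25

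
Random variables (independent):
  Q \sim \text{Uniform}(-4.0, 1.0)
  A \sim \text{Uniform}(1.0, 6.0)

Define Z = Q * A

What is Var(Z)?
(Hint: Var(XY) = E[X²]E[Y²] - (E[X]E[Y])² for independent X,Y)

Var(XY) = E[X²]E[Y²] - (E[X]E[Y])²
E[Q] = -1.5, Var(Q) = 2.0833333
E[A] = 3.5, Var(A) = 2.0833333
E[Q²] = 2.0833333 + (-1.5)² = 4.3333333
E[A²] = 2.0833333 + 3.5² = 14.333333
Var(Z) = 4.3333333*14.333333 - (-1.5*3.5)²
= 62.111111 - 27.5625 = 34.548611

34.548611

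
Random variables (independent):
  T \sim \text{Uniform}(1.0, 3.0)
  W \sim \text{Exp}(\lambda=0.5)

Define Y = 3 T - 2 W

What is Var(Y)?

For independent RVs: Var(aX + bY) = a²Var(X) + b²Var(Y)
Var(T) = 0.33333333
Var(W) = 4
Var(Y) = 3²*0.33333333 + (-2)²*4
= 9*0.33333333 + 4*4 = 19

19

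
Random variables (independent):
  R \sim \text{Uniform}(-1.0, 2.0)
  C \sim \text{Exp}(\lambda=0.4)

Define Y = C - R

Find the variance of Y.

For independent RVs: Var(aX + bY) = a²Var(X) + b²Var(Y)
Var(R) = 0.75
Var(C) = 6.25
Var(Y) = (-1)²*0.75 + 1²*6.25
= 1*0.75 + 1*6.25 = 7

7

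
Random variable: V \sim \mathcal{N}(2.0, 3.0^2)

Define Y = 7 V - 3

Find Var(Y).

For Y = aV + b: Var(Y) = a² * Var(V)
Var(V) = 3.0^2 = 9
Var(Y) = 7² * 9 = 49 * 9 = 441

441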